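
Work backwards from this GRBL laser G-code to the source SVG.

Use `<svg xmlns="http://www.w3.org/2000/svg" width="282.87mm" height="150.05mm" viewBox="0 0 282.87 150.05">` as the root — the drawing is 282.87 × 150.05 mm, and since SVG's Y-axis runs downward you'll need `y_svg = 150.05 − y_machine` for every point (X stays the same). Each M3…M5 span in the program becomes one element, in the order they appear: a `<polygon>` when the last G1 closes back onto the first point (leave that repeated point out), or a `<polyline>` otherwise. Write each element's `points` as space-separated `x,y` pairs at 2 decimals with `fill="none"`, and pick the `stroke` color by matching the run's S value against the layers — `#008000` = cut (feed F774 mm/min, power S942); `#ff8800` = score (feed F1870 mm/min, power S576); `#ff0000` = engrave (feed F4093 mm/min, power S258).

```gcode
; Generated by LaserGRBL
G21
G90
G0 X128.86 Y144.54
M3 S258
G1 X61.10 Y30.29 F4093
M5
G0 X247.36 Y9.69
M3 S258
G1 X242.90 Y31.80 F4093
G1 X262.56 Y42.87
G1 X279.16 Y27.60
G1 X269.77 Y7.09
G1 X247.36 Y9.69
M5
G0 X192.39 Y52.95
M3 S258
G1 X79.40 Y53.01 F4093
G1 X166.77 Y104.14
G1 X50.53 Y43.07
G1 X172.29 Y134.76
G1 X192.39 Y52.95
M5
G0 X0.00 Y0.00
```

Each laser-on run becomes one SVG element. Flip Y back into SVG space with y_svg = 150.05 − y_machine. Every run uses S258, so all elements get stroke `#ff0000` (engrave).

Run 1: The run is open, so emit a `<polyline>` with points (Y-flipped): 128.86,5.51 61.10,119.76.

Run 2: The run returns to its start, so emit a `<polygon>` with points (Y-flipped): 247.36,140.36 242.90,118.25 262.56,107.18 279.16,122.45 269.77,142.96.

Run 3: The run returns to its start, so emit a `<polygon>` with points (Y-flipped): 192.39,97.10 79.40,97.04 166.77,45.91 50.53,106.98 172.29,15.29.

<svg xmlns="http://www.w3.org/2000/svg" width="282.87mm" height="150.05mm" viewBox="0 0 282.87 150.05">
  <polyline points="128.86,5.51 61.10,119.76" fill="none" stroke="#ff0000"/>
  <polygon points="247.36,140.36 242.90,118.25 262.56,107.18 279.16,122.45 269.77,142.96" fill="none" stroke="#ff0000"/>
  <polygon points="192.39,97.10 79.40,97.04 166.77,45.91 50.53,106.98 172.29,15.29" fill="none" stroke="#ff0000"/>
</svg>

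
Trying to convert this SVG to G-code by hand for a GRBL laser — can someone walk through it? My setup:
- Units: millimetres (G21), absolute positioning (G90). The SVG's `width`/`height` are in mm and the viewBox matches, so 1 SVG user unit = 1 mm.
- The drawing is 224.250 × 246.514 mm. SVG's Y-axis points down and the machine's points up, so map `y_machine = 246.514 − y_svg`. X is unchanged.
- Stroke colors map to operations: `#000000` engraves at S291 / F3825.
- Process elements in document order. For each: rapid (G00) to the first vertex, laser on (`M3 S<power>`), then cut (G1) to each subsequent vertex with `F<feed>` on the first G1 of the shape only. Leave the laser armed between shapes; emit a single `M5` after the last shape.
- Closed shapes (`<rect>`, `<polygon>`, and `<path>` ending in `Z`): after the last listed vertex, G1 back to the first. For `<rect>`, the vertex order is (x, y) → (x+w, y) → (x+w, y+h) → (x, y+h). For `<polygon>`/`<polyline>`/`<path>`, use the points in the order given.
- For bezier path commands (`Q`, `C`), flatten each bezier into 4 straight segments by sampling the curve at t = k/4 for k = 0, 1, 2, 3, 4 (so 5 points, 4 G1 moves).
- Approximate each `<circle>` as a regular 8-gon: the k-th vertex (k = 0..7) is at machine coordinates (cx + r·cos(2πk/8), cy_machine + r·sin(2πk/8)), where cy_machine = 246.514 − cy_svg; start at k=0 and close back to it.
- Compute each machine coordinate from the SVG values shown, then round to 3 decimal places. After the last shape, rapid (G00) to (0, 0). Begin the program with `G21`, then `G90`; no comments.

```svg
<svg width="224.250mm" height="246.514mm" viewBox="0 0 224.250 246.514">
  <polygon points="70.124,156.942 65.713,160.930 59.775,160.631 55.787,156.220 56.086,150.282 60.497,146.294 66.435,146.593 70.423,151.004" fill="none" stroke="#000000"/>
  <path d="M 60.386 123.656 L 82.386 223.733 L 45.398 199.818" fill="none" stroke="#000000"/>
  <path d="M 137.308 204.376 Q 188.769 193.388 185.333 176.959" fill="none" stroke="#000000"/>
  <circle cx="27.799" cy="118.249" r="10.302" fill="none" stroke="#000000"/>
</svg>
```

1 u = 1 mm; y_m = 246.514 − y.

[1] `<polygon>` regular polygon, #000000→engrave S291 F3825: (70.124,89.572) → (65.713,85.584) → (59.775,85.883) → (55.787,90.294) → (56.086,96.232) → (60.497,100.220) → (66.435,99.921) → (70.423,95.510) → (70.124,89.572) (closed)

[2] `<path>` open polyline, #000000→engrave S291 F3825: (60.386,122.858) → (82.386,22.781) → (45.398,46.696)

[3] `<path>` quadratic bezier, #000000→engrave S291 F3825: (137.308,42.138) → (159.607,47.972) → (175.045,54.486) → (183.620,61.681) → (185.333,69.555)

[4] `<circle>` circle, #000000→engrave S291 F3825: (38.101,128.265) → (35.084,135.550) → (27.799,138.567) → (20.514,135.550) → (17.497,128.265) → (20.514,120.980) → (27.799,117.963) → (35.084,120.980) → (38.101,128.265) (closed)

G21
G90
G00 X70.124 Y89.572
M3 S291
G1 X65.713 Y85.584 F3825
G1 X59.775 Y85.883
G1 X55.787 Y90.294
G1 X56.086 Y96.232
G1 X60.497 Y100.220
G1 X66.435 Y99.921
G1 X70.423 Y95.510
G1 X70.124 Y89.572
G00 X60.386 Y122.858
M3 S291
G1 X82.386 Y22.781 F3825
G1 X45.398 Y46.696
G00 X137.308 Y42.138
M3 S291
G1 X159.607 Y47.972 F3825
G1 X175.045 Y54.486
G1 X183.620 Y61.681
G1 X185.333 Y69.555
G00 X38.101 Y128.265
M3 S291
G1 X35.084 Y135.550 F3825
G1 X27.799 Y138.567
G1 X20.514 Y135.550
G1 X17.497 Y128.265
G1 X20.514 Y120.980
G1 X27.799 Y117.963
G1 X35.084 Y120.980
G1 X38.101 Y128.265
M5
G00 X0.000 Y0.000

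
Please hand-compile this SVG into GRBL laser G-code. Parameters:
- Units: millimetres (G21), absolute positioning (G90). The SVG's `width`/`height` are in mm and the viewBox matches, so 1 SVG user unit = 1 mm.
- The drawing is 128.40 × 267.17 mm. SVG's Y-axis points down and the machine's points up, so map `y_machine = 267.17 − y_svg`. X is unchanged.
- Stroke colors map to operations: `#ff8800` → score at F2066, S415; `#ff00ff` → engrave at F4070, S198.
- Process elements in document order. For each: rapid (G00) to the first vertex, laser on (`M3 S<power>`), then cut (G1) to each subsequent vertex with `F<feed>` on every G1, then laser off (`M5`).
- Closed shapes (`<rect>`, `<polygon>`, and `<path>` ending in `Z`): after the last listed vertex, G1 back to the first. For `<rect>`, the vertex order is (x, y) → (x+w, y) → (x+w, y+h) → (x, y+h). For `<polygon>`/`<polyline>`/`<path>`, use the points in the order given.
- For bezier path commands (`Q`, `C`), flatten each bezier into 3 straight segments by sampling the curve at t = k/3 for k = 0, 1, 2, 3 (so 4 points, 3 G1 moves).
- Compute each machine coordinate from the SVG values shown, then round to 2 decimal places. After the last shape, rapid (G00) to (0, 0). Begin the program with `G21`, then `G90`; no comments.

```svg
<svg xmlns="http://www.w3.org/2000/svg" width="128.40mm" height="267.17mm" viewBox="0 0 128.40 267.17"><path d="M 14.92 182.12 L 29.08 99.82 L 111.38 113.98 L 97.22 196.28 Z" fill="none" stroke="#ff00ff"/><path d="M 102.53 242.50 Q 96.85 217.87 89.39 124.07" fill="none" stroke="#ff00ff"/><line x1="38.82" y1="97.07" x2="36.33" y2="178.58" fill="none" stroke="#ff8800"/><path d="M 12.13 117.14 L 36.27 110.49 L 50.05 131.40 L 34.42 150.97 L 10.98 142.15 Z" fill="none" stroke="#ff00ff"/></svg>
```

viewBox `0 0 128.40 267.17` with mm width/height → 1 unit = 1 mm. Flip: y_m = 267.17 − y_svg.

**Shape 1** — `<path>` regular polygon, stroke `#ff00ff` → engrave (S198, F4070). Machine vertices: (14.92,85.05) → (29.08,167.35) → (111.38,153.19) → (97.22,70.89) → (14.92,85.05). Closed: final G1 returns to the first vertex.

**Shape 2** — `<path>` quadratic bezier, stroke `#ff00ff` → engrave (S198, F4070). Control points (SVG): P0=(102.53,242.50), P1=(96.85,217.87), P2=(89.39,124.07); sampled at t=k/3. Machine vertices: (102.53,24.67) → (98.55,48.78) → (94.17,88.25) → (89.39,143.10). Open path.

**Shape 3** — `<line>` line segment, stroke `#ff8800` → score (S415, F2066). Machine vertices: (38.82,170.10) → (36.33,88.59). Open path.

**Shape 4** — `<path>` regular polygon, stroke `#ff00ff` → engrave (S198, F4070). Machine vertices: (12.13,150.03) → (36.27,156.68) → (50.05,135.77) → (34.42,116.20) → (10.98,125.02) → (12.13,150.03). Closed: final G1 returns to the first vertex.

G21
G90
G00 X14.92 Y85.05
M3 S198
G1 X29.08 Y167.35 F4070
G1 X111.38 Y153.19 F4070
G1 X97.22 Y70.89 F4070
G1 X14.92 Y85.05 F4070
M5
G00 X102.53 Y24.67
M3 S198
G1 X98.55 Y48.78 F4070
G1 X94.17 Y88.25 F4070
G1 X89.39 Y143.10 F4070
M5
G00 X38.82 Y170.10
M3 S415
G1 X36.33 Y88.59 F2066
M5
G00 X12.13 Y150.03
M3 S198
G1 X36.27 Y156.68 F4070
G1 X50.05 Y135.77 F4070
G1 X34.42 Y116.20 F4070
G1 X10.98 Y125.02 F4070
G1 X12.13 Y150.03 F4070
M5
G00 X0.00 Y0.00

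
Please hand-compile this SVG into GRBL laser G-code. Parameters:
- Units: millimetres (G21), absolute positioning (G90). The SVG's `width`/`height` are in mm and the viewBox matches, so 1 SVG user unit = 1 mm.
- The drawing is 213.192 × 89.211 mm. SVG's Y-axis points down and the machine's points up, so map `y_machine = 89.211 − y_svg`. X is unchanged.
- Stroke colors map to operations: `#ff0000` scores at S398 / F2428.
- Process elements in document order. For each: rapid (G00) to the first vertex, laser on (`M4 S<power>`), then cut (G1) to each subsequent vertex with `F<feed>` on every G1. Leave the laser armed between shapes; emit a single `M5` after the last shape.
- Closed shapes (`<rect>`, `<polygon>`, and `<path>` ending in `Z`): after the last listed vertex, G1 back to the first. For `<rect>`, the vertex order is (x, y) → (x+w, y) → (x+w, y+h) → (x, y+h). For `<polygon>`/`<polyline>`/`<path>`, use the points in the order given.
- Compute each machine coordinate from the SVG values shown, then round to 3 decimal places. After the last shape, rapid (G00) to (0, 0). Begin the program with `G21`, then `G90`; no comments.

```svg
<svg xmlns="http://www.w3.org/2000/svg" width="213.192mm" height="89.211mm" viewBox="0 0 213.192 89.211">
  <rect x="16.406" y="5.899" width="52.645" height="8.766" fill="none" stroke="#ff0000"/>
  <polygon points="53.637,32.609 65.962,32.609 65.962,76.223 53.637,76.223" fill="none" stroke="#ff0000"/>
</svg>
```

1 u = 1 mm; y_m = 89.211 − y.

[1] `<rect>` rectangle, #ff0000→score S398 F2428: (16.406,83.312) → (69.051,83.312) → (69.051,74.546) → (16.406,74.546) → (16.406,83.312) (closed)

[2] `<polygon>` rectangle, #ff0000→score S398 F2428: (53.637,56.602) → (65.962,56.602) → (65.962,12.988) → (53.637,12.988) → (53.637,56.602) (closed)

G21
G90
G00 X16.406 Y83.312
M4 S398
G1 X69.051 Y83.312 F2428
G1 X69.051 Y74.546 F2428
G1 X16.406 Y74.546 F2428
G1 X16.406 Y83.312 F2428
G00 X53.637 Y56.602
M4 S398
G1 X65.962 Y56.602 F2428
G1 X65.962 Y12.988 F2428
G1 X53.637 Y12.988 F2428
G1 X53.637 Y56.602 F2428
M5
G00 X0.000 Y0.000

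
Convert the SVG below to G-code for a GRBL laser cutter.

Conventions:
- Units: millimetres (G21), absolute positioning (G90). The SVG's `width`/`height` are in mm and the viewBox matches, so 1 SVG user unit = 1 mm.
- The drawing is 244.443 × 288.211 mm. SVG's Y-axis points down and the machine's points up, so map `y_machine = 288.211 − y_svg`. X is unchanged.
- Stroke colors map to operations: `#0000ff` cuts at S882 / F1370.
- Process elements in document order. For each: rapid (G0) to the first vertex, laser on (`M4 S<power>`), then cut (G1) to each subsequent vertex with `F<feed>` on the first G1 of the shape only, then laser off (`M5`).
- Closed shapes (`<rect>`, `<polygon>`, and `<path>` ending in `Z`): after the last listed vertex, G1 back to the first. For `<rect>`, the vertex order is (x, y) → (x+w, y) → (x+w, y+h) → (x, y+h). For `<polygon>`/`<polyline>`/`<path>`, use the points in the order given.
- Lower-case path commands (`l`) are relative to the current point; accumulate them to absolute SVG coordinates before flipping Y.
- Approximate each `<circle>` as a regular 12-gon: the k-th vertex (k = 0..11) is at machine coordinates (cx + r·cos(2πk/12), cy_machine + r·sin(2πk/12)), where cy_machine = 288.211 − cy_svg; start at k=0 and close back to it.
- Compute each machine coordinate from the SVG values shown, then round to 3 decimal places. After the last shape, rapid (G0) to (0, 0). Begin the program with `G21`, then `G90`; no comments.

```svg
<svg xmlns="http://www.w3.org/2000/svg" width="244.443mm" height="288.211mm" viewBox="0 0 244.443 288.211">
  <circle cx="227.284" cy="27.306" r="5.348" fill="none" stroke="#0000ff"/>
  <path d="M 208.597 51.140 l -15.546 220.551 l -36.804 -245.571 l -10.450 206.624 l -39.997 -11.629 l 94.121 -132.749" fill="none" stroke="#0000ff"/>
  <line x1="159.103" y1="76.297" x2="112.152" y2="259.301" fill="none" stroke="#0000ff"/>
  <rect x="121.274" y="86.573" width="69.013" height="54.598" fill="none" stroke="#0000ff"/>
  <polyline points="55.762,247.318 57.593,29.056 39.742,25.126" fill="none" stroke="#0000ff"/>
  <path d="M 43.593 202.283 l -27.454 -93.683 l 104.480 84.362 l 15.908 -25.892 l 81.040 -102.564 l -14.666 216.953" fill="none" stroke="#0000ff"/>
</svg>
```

G21
G90
G0 X232.632 Y260.905
M4 S882
G1 X231.916 Y263.579 F1370
G1 X229.958 Y265.537
G1 X227.284 Y266.253
G1 X224.610 Y265.537
G1 X222.652 Y263.579
G1 X221.936 Y260.905
G1 X222.652 Y258.231
G1 X224.610 Y256.273
G1 X227.284 Y255.557
G1 X229.958 Y256.273
G1 X231.916 Y258.231
G1 X232.632 Y260.905
M5
G0 X208.597 Y237.071
M4 S882
G1 X193.051 Y16.520 F1370
G1 X156.247 Y262.091
G1 X145.797 Y55.467
G1 X105.800 Y67.096
G1 X199.921 Y199.845
M5
G0 X159.103 Y211.914
M4 S882
G1 X112.152 Y28.910 F1370
M5
G0 X121.274 Y201.638
M4 S882
G1 X190.287 Y201.638 F1370
G1 X190.287 Y147.040
G1 X121.274 Y147.040
G1 X121.274 Y201.638
M5
G0 X55.762 Y40.893
M4 S882
G1 X57.593 Y259.155 F1370
G1 X39.742 Y263.085
M5
G0 X43.593 Y85.928
M4 S882
G1 X16.139 Y179.611 F1370
G1 X120.619 Y95.249
G1 X136.527 Y121.141
G1 X217.567 Y223.705
G1 X202.901 Y6.752
M5
G0 X0.000 Y0.000

Since the viewBox matches the mm dimensions, user units are millimetres directly. The only transform is the Y-flip y_m = 288.211 − y_svg.

Shape 1 is a circle drawn with `<circle>`. Its stroke #0000ff means cut at S882, F1370. After flipping Y the toolpath is (232.632,260.905) → (231.916,263.579) → (229.958,265.537) → (227.284,266.253) → (224.610,265.537) → (222.652,263.579) → (221.936,260.905) → (222.652,258.231) → (224.610,256.273) → (227.284,255.557) → (229.958,256.273) → (231.916,258.231) → (232.632,260.905), returning to the start.

Shape 2 is a open polyline drawn with `<path>`. Its stroke #0000ff means cut at S882, F1370. After flipping Y the toolpath is (208.597,237.071) → (193.051,16.520) → (156.247,262.091) → (145.797,55.467) → (105.800,67.096) → (199.921,199.845).

Shape 3 is a line segment drawn with `<line>`. Its stroke #0000ff means cut at S882, F1370. After flipping Y the toolpath is (159.103,211.914) → (112.152,28.910).

Shape 4 is a rectangle drawn with `<rect>`. Its stroke #0000ff means cut at S882, F1370. After flipping Y the toolpath is (121.274,201.638) → (190.287,201.638) → (190.287,147.040) → (121.274,147.040) → (121.274,201.638), returning to the start.

Shape 5 is a open polyline drawn with `<polyline>`. Its stroke #0000ff means cut at S882, F1370. After flipping Y the toolpath is (55.762,40.893) → (57.593,259.155) → (39.742,263.085).

Shape 6 is a open polyline drawn with `<path>`. Its stroke #0000ff means cut at S882, F1370. After flipping Y the toolpath is (43.593,85.928) → (16.139,179.611) → (120.619,95.249) → (136.527,121.141) → (217.567,223.705) → (202.901,6.752).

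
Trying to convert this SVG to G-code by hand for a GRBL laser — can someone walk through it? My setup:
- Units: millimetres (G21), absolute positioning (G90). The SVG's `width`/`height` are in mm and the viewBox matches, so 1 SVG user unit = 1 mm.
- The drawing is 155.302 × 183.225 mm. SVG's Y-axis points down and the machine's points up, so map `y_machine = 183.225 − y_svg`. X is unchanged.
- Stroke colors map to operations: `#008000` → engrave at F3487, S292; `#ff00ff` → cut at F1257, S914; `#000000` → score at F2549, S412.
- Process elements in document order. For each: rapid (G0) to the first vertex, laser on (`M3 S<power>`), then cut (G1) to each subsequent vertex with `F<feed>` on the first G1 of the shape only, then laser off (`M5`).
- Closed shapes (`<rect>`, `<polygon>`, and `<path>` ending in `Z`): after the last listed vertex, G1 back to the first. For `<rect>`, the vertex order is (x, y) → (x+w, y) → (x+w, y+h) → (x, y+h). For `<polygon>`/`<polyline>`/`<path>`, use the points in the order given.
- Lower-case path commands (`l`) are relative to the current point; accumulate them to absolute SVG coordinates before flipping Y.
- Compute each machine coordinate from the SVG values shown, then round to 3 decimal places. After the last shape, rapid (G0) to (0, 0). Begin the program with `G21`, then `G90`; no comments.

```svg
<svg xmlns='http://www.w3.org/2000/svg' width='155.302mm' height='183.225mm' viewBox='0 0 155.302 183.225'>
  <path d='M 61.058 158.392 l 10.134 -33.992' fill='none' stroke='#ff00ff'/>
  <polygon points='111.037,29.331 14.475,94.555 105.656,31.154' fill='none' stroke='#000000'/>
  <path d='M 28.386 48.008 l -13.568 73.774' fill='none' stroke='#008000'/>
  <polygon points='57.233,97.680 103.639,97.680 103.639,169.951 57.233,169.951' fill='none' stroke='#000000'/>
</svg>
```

G21
G90
G0 X61.058 Y24.833
M3 S914
G1 X71.192 Y58.825 F1257
M5
G0 X111.037 Y153.894
M3 S412
G1 X14.475 Y88.670 F2549
G1 X105.656 Y152.071
G1 X111.037 Y153.894
M5
G0 X28.386 Y135.217
M3 S292
G1 X14.818 Y61.443 F3487
M5
G0 X57.233 Y85.545
M3 S412
G1 X103.639 Y85.545 F2549
G1 X103.639 Y13.274
G1 X57.233 Y13.274
G1 X57.233 Y85.545
M5
G0 X0.000 Y0.000

Since the viewBox matches the mm dimensions, user units are millimetres directly. The only transform is the Y-flip y_m = 183.225 − y_svg.

Shape 1 is a line segment drawn with `<path>`. Its stroke #ff00ff means cut at S914, F1257. After flipping Y the toolpath is (61.058,24.833) → (71.192,58.825).

Shape 2 is a closed polygon drawn with `<polygon>`. Its stroke #000000 means score at S412, F2549. After flipping Y the toolpath is (111.037,153.894) → (14.475,88.670) → (105.656,152.071) → (111.037,153.894), returning to the start.

Shape 3 is a line segment drawn with `<path>`. Its stroke #008000 means engrave at S292, F3487. After flipping Y the toolpath is (28.386,135.217) → (14.818,61.443).

Shape 4 is a rectangle drawn with `<polygon>`. Its stroke #000000 means score at S412, F2549. After flipping Y the toolpath is (57.233,85.545) → (103.639,85.545) → (103.639,13.274) → (57.233,13.274) → (57.233,85.545), returning to the start.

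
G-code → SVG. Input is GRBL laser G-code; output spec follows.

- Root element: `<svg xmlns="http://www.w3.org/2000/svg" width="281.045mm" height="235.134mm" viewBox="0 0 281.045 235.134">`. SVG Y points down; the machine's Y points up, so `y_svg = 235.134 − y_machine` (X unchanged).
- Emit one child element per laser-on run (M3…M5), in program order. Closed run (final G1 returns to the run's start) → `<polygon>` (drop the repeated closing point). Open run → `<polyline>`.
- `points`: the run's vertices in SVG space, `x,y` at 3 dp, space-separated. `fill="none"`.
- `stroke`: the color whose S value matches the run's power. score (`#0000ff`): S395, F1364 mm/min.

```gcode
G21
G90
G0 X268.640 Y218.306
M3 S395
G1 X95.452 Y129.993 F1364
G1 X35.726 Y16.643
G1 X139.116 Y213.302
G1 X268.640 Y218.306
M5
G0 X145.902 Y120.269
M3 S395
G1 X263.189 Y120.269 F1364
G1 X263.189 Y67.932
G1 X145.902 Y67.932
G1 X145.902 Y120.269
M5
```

<svg xmlns="http://www.w3.org/2000/svg" width="281.045mm" height="235.134mm" viewBox="0 0 281.045 235.134">
  <polygon points="268.640,16.828 95.452,105.141 35.726,218.491 139.116,21.832" fill="none" stroke="#0000ff"/>
  <polygon points="145.902,114.865 263.189,114.865 263.189,167.202 145.902,167.202" fill="none" stroke="#0000ff"/>
</svg>

y_svg = 235.134 − y_m. Every run uses S395, so all elements get stroke `#0000ff` (score).

[1] closed run; points: 268.640,16.828 95.452,105.141 35.726,218.491 139.116,21.832

[2] closed run; points: 145.902,114.865 263.189,114.865 263.189,167.202 145.902,167.202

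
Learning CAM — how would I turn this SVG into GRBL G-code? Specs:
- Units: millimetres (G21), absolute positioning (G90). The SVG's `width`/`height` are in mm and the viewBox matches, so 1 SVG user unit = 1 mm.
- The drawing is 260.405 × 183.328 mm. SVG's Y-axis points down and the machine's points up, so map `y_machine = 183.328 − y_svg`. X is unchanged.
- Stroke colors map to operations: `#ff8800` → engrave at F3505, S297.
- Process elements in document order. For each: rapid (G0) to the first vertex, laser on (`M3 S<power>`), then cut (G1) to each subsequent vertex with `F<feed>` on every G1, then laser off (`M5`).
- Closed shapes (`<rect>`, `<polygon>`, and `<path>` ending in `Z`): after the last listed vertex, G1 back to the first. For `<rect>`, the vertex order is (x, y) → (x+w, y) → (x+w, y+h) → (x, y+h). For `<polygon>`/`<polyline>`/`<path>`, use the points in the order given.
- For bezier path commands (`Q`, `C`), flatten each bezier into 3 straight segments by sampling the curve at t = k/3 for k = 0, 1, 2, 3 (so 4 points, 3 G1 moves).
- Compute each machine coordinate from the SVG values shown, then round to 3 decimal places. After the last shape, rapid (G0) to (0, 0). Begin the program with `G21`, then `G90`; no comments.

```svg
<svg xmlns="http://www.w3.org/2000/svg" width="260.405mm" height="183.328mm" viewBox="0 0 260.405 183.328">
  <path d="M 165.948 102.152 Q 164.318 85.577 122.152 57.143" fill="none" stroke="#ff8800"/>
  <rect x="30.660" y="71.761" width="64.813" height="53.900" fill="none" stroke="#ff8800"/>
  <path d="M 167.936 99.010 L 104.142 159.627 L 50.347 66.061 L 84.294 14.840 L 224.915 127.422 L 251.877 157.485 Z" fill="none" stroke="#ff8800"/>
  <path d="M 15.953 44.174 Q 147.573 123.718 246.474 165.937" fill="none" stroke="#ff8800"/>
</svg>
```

G21
G90
G0 X165.948 Y81.176
M3 S297
G1 X160.357 Y93.544 F3505
G1 X145.759 Y108.547 F3505
G1 X122.152 Y126.185 F3505
M5
G0 X30.660 Y111.567
M3 S297
G1 X95.473 Y111.567 F3505
G1 X95.473 Y57.667 F3505
G1 X30.660 Y57.667 F3505
G1 X30.660 Y111.567 F3505
M5
G0 X167.936 Y84.318
M3 S297
G1 X104.142 Y23.701 F3505
G1 X50.347 Y117.267 F3505
G1 X84.294 Y168.488 F3505
G1 X224.915 Y55.906 F3505
G1 X251.877 Y25.843 F3505
G1 X167.936 Y84.318 F3505
M5
G0 X15.953 Y139.154
M3 S297
G1 X100.064 Y90.272 F3505
G1 X176.905 Y49.684 F3505
G1 X246.474 Y17.391 F3505
M5
G0 X0.000 Y0.000

viewBox `0 0 260.405 183.328` with mm width/height → 1 unit = 1 mm. Flip: y_m = 183.328 − y_svg.

**Shape 1** — `<path>` quadratic bezier, stroke `#ff8800` → engrave (S297, F3505). Control points (SVG): P0=(165.948,102.152), P1=(164.318,85.577), P2=(122.152,57.143); sampled at t=k/3. Machine vertices: (165.948,81.176) → (160.357,93.544) → (145.759,108.547) → (122.152,126.185). Open path.

**Shape 2** — `<rect>` rectangle, stroke `#ff8800` → engrave (S297, F3505). Machine vertices: (30.660,111.567) → (95.473,111.567) → (95.473,57.667) → (30.660,57.667) → (30.660,111.567). Closed: final G1 returns to the first vertex.

**Shape 3** — `<path>` closed polygon, stroke `#ff8800` → engrave (S297, F3505). Machine vertices: (167.936,84.318) → (104.142,23.701) → (50.347,117.267) → (84.294,168.488) → (224.915,55.906) → (251.877,25.843) → (167.936,84.318). Closed: final G1 returns to the first vertex.

**Shape 4** — `<path>` quadratic bezier, stroke `#ff8800` → engrave (S297, F3505). Control points (SVG): P0=(15.953,44.174), P1=(147.573,123.718), P2=(246.474,165.937); sampled at t=k/3. Machine vertices: (15.953,139.154) → (100.064,90.272) → (176.905,49.684) → (246.474,17.391). Open path.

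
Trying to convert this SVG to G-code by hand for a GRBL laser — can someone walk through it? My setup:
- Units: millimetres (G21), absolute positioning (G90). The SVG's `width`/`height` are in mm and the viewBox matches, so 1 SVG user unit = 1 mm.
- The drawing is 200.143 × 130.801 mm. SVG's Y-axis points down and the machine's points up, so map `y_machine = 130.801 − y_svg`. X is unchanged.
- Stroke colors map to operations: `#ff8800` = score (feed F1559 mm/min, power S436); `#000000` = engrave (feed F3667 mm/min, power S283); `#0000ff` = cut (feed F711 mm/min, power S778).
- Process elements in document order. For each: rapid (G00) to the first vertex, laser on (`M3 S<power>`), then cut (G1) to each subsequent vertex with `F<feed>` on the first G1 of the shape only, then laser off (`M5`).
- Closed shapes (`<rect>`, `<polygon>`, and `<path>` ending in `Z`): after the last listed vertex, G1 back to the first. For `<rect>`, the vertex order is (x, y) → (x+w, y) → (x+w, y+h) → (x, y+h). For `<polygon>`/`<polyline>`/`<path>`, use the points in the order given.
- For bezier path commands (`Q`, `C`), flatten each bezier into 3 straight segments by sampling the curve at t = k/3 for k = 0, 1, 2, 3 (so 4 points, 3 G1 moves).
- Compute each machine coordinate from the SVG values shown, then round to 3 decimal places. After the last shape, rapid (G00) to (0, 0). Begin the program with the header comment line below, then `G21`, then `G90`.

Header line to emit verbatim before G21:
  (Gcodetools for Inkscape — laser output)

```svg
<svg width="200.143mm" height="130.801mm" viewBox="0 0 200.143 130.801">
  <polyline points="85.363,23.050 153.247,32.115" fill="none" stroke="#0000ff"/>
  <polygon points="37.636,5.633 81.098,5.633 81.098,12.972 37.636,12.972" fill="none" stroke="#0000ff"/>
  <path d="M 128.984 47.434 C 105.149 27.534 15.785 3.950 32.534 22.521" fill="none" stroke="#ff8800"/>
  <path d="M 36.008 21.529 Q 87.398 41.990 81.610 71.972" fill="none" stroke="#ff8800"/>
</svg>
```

Since the viewBox matches the mm dimensions, user units are millimetres directly. The only transform is the Y-flip y_m = 130.801 − y_svg.

Shape 1 is a line segment drawn with `<polyline>`. Its stroke #0000ff means cut at S778, F711. After flipping Y the toolpath is (85.363,107.751) → (153.247,98.686).

Shape 2 is a rectangle drawn with `<polygon>`. Its stroke #0000ff means cut at S778, F711. After flipping Y the toolpath is (37.636,125.168) → (81.098,125.168) → (81.098,117.829) → (37.636,117.829) → (37.636,125.168), returning to the start.

Shape 3 is a cubic bezier drawn with `<path>`. Its stroke #ff8800 means score at S436, F1559. After flipping Y the toolpath is (128.984,83.367) → (89.663,102.797) → (44.799,114.497) → (32.534,108.280).

Shape 4 is a quadratic bezier drawn with `<path>`. Its stroke #ff8800 means score at S436, F1559. After flipping Y the toolpath is (36.008,109.272) → (63.915,94.573) → (79.116,77.759) → (81.610,58.829).

(Gcodetools for Inkscape — laser output)
G21
G90
G00 X85.363 Y107.751
M3 S778
G1 X153.247 Y98.686 F711
M5
G00 X37.636 Y125.168
M3 S778
G1 X81.098 Y125.168 F711
G1 X81.098 Y117.829
G1 X37.636 Y117.829
G1 X37.636 Y125.168
M5
G00 X128.984 Y83.367
M3 S436
G1 X89.663 Y102.797 F1559
G1 X44.799 Y114.497
G1 X32.534 Y108.280
M5
G00 X36.008 Y109.272
M3 S436
G1 X63.915 Y94.573 F1559
G1 X79.116 Y77.759
G1 X81.610 Y58.829
M5
G00 X0.000 Y0.000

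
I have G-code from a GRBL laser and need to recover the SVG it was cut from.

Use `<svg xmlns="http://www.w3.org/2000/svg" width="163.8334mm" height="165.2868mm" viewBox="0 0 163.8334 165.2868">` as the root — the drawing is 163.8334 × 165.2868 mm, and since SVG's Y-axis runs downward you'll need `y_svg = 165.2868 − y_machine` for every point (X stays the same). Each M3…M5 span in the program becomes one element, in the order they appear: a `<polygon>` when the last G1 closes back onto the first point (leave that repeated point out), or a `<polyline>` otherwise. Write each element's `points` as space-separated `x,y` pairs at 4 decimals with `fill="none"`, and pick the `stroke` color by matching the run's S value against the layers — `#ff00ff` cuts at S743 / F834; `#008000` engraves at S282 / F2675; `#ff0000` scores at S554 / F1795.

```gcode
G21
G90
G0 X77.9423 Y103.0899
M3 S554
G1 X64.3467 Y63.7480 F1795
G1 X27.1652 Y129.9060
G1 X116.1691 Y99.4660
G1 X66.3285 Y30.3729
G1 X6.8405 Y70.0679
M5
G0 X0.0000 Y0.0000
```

y_svg = 165.2868 − y_m. Every run uses S554, so all elements get stroke `#ff0000` (score).

[1] open run; points: 77.9423,62.1969 64.3467,101.5388 27.1652,35.3808 116.1691,65.8208 66.3285,134.9139 6.8405,95.2189

<svg xmlns="http://www.w3.org/2000/svg" width="163.8334mm" height="165.2868mm" viewBox="0 0 163.8334 165.2868">
  <polyline points="77.9423,62.1969 64.3467,101.5388 27.1652,35.3808 116.1691,65.8208 66.3285,134.9139 6.8405,95.2189" fill="none" stroke="#ff0000"/>
</svg>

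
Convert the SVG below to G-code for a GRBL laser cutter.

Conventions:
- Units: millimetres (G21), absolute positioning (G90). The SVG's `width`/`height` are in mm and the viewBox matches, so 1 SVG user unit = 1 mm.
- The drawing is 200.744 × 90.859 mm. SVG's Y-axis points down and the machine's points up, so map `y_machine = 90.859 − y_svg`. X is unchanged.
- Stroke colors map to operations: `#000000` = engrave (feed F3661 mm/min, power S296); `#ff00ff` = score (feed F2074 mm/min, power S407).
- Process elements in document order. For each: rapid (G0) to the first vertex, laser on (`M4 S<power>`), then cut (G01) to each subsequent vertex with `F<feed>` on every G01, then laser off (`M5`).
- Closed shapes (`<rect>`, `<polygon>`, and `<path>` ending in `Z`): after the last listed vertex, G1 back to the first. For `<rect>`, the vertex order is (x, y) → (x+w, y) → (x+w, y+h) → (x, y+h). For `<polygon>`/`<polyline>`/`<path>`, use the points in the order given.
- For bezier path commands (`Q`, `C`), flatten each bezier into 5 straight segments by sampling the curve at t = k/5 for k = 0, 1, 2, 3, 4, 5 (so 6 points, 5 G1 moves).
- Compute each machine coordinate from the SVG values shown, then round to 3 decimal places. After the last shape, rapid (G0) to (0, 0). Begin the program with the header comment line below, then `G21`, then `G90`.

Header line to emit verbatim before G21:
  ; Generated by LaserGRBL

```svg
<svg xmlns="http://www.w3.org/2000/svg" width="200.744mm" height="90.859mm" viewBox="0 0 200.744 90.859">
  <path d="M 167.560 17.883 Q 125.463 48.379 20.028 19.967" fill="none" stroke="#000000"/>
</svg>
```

; Generated by LaserGRBL
G21
G90
G0 X167.560 Y72.976
M4 S296
G01 X148.188 Y63.134 F3661
G01 X123.748 Y58.004 F3661
G01 X94.242 Y57.588 F3661
G01 X59.668 Y61.884 F3661
G01 X20.028 Y70.892 F3661
M5
G0 X0.000 Y0.000

viewBox `0 0 200.744 90.859` with mm width/height → 1 unit = 1 mm. Flip: y_m = 90.859 − y_svg.

**Shape 1** — `<path>` quadratic bezier, stroke `#000000` → engrave (S296, F3661). Control points (SVG): P0=(167.560,17.883), P1=(125.463,48.379), P2=(20.028,19.967); sampled at t=k/5. Machine vertices: (167.560,72.976) → (148.188,63.134) → (123.748,58.004) → (94.242,57.588) → (59.668,61.884) → (20.028,70.892). Open path.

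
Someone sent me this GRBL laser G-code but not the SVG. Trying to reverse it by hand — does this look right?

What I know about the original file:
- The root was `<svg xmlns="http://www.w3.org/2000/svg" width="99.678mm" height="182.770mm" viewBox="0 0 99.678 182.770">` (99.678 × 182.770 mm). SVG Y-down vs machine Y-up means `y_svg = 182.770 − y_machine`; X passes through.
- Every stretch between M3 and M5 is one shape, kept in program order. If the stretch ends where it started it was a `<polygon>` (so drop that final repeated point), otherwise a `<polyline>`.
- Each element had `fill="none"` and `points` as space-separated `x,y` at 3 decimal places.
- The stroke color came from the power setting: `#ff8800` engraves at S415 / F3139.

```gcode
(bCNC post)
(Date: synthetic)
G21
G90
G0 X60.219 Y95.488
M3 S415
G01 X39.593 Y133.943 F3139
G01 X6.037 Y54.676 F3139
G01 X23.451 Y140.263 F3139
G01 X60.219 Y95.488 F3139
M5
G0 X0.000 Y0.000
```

<svg xmlns="http://www.w3.org/2000/svg" width="99.678mm" height="182.770mm" viewBox="0 0 99.678 182.770">
  <polygon points="60.219,87.282 39.593,48.827 6.037,128.094 23.451,42.507" fill="none" stroke="#ff8800"/>
</svg>

Machine Y-up, SVG Y-down with viewBox height 182.770, so y_svg = 182.770 − y_machine; X carries over. Every run uses S415, so all elements get stroke `#ff8800` (engrave).

Run 1: The run returns to its start, so emit a `<polygon>` with points (Y-flipped): 60.219,87.282 39.593,48.827 6.037,128.094 23.451,42.507.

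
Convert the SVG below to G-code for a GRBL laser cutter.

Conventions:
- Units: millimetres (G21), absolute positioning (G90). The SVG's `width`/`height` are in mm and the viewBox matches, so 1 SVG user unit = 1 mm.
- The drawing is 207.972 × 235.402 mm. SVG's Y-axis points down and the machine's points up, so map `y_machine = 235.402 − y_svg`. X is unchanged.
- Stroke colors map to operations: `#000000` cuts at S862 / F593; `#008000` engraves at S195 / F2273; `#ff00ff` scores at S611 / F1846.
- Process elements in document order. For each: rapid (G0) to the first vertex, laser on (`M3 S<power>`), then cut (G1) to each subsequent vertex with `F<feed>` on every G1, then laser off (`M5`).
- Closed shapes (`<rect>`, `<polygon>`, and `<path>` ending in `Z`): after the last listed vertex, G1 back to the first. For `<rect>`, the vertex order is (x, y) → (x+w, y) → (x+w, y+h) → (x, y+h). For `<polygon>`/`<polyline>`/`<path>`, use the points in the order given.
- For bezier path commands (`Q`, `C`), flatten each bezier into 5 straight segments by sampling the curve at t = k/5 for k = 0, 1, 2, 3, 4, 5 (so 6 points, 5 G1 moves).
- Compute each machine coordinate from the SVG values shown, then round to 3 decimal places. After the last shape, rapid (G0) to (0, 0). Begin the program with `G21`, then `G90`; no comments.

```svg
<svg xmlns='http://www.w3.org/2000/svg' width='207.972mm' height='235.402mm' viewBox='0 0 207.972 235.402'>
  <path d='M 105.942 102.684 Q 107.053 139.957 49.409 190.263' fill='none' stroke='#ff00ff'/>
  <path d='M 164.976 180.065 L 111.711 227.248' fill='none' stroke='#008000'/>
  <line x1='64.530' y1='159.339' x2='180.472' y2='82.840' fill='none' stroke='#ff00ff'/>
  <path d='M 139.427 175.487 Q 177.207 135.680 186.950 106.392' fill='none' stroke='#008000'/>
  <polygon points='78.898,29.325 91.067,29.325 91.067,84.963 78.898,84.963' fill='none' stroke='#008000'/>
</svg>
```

G21
G90
G0 X105.942 Y132.718
M3 S611
G1 X104.036 Y117.287 F1846
G1 X97.430 Y100.814 F1846
G1 X86.123 Y83.299 F1846
G1 X70.116 Y64.740 F1846
G1 X49.409 Y45.139 F1846
M5
G0 X164.976 Y55.337
M3 S195
G1 X111.711 Y8.154 F2273
M5
G0 X64.530 Y76.063
M3 S611
G1 X180.472 Y152.562 F1846
M5
G0 X139.427 Y59.915
M3 S195
G1 X153.418 Y75.417 F2273
G1 X165.165 Y90.078 F2273
G1 X174.670 Y103.897 F2273
G1 X181.931 Y116.874 F2273
G1 X186.950 Y129.010 F2273
M5
G0 X78.898 Y206.077
M3 S195
G1 X91.067 Y206.077 F2273
G1 X91.067 Y150.439 F2273
G1 X78.898 Y150.439 F2273
G1 X78.898 Y206.077 F2273
M5
G0 X0.000 Y0.000

Since the viewBox matches the mm dimensions, user units are millimetres directly. The only transform is the Y-flip y_m = 235.402 − y_svg.

Shape 1 is a quadratic bezier drawn with `<path>`. Its stroke #ff00ff means score at S611, F1846. After flipping Y the toolpath is (105.942,132.718) → (104.036,117.287) → (97.430,100.814) → (86.123,83.299) → (70.116,64.740) → (49.409,45.139).

Shape 2 is a line segment drawn with `<path>`. Its stroke #008000 means engrave at S195, F2273. After flipping Y the toolpath is (164.976,55.337) → (111.711,8.154).

Shape 3 is a line segment drawn with `<line>`. Its stroke #ff00ff means score at S611, F1846. After flipping Y the toolpath is (64.530,76.063) → (180.472,152.562).

Shape 4 is a quadratic bezier drawn with `<path>`. Its stroke #008000 means engrave at S195, F2273. After flipping Y the toolpath is (139.427,59.915) → (153.418,75.417) → (165.165,90.078) → (174.670,103.897) → (181.931,116.874) → (186.950,129.010).

Shape 5 is a rectangle drawn with `<polygon>`. Its stroke #008000 means engrave at S195, F2273. After flipping Y the toolpath is (78.898,206.077) → (91.067,206.077) → (91.067,150.439) → (78.898,150.439) → (78.898,206.077), returning to the start.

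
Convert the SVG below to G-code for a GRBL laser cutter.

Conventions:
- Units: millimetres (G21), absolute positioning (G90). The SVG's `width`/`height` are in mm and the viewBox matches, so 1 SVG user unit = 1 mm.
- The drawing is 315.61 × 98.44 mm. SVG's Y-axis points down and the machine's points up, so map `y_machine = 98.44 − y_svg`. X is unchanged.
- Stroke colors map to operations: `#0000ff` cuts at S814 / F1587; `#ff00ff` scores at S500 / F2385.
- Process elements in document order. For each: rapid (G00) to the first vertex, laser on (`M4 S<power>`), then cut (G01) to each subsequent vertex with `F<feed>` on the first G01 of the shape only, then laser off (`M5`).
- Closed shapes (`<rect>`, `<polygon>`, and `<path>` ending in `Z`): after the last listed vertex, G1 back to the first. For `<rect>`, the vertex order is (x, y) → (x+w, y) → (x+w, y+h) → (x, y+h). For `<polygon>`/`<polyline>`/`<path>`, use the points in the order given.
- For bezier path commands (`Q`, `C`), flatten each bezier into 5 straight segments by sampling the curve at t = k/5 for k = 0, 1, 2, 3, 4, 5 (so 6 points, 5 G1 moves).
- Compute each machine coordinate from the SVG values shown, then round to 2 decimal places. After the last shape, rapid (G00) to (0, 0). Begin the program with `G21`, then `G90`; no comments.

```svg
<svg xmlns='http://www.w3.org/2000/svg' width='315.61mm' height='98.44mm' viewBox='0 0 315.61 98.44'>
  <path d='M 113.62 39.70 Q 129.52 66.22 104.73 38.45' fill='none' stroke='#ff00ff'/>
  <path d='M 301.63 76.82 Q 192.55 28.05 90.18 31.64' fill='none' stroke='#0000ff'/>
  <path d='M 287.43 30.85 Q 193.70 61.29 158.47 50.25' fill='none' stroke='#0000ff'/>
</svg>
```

G21
G90
G00 X113.62 Y58.74
M4 S500
G01 X118.35 Y50.30 F2385
G01 X119.83 Y46.21
G01 X118.05 Y46.46
G01 X113.02 Y51.05
G01 X104.73 Y59.99
M5
G00 X301.63 Y21.62
M4 S814
G01 X258.27 Y39.03 F1587
G01 X215.44 Y52.26
G01 X173.15 Y61.29
G01 X131.40 Y66.14
G01 X90.18 Y66.80
M5
G00 X287.43 Y67.59
M4 S814
G01 X252.28 Y57.07 F1587
G01 X221.81 Y49.87
G01 X196.01 Y45.99
G01 X174.90 Y45.43
G01 X158.47 Y48.19
M5
G00 X0.00 Y0.00

viewBox `0 0 315.61 98.44` with mm width/height → 1 unit = 1 mm. Flip: y_m = 98.44 − y_svg.

**Shape 1** — `<path>` quadratic bezier, stroke `#ff00ff` → score (S500, F2385). Control points (SVG): P0=(113.62,39.70), P1=(129.52,66.22), P2=(104.73,38.45); sampled at t=k/5. Machine vertices: (113.62,58.74) → (118.35,50.30) → (119.83,46.21) → (118.05,46.46) → (113.02,51.05) → (104.73,59.99). Open path.

**Shape 2** — `<path>` quadratic bezier, stroke `#0000ff` → cut (S814, F1587). Control points (SVG): P0=(301.63,76.82), P1=(192.55,28.05), P2=(90.18,31.64); sampled at t=k/5. Machine vertices: (301.63,21.62) → (258.27,39.03) → (215.44,52.26) → (173.15,61.29) → (131.40,66.14) → (90.18,66.80). Open path.

**Shape 3** — `<path>` quadratic bezier, stroke `#0000ff` → cut (S814, F1587). Control points (SVG): P0=(287.43,30.85), P1=(193.70,61.29), P2=(158.47,50.25); sampled at t=k/5. Machine vertices: (287.43,67.59) → (252.28,57.07) → (221.81,49.87) → (196.01,45.99) → (174.90,45.43) → (158.47,48.19). Open path.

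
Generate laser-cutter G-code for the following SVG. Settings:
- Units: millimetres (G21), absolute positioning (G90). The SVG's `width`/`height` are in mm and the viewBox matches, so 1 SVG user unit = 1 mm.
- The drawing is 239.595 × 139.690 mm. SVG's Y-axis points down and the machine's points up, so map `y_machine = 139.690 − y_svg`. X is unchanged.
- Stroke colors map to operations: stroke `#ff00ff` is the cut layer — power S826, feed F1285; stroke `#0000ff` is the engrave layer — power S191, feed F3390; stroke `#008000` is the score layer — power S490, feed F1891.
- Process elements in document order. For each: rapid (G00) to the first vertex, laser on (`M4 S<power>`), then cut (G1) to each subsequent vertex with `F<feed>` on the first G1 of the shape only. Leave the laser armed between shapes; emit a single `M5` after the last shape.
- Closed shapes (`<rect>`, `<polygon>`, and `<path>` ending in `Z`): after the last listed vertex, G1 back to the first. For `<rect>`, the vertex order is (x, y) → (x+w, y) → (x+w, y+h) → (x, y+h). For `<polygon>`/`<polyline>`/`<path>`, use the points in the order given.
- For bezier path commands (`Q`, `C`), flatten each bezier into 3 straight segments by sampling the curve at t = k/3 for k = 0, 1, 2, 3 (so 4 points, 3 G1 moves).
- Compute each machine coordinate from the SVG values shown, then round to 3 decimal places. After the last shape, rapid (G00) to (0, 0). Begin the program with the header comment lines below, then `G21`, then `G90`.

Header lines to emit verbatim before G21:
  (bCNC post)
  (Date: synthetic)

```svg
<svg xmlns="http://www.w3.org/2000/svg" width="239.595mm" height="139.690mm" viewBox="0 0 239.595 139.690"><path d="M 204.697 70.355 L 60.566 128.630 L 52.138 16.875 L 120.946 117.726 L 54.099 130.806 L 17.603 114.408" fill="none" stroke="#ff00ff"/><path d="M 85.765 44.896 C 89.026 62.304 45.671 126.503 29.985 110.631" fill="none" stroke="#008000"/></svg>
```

(bCNC post)
(Date: synthetic)
G21
G90
G00 X204.697 Y69.335
M4 S826
G1 X60.566 Y11.060 F1285
G1 X52.138 Y122.815
G1 X120.946 Y21.964
G1 X54.099 Y8.884
G1 X17.603 Y25.282
G00 X85.765 Y94.794
M4 S490
G1 X76.239 Y66.488 F1891
G1 X52.143 Y35.179
G1 X29.985 Y29.059
M5
G00 X0.000 Y0.000

Since the viewBox matches the mm dimensions, user units are millimetres directly. The only transform is the Y-flip y_m = 139.690 − y_svg.

Shape 1 is a open polyline drawn with `<path>`. Its stroke #ff00ff means cut at S826, F1285. After flipping Y the toolpath is (204.697,69.335) → (60.566,11.060) → (52.138,122.815) → (120.946,21.964) → (54.099,8.884) → (17.603,25.282).

Shape 2 is a cubic bezier drawn with `<path>`. Its stroke #008000 means score at S490, F1891. After flipping Y the toolpath is (85.765,94.794) → (76.239,66.488) → (52.143,35.179) → (29.985,29.059).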